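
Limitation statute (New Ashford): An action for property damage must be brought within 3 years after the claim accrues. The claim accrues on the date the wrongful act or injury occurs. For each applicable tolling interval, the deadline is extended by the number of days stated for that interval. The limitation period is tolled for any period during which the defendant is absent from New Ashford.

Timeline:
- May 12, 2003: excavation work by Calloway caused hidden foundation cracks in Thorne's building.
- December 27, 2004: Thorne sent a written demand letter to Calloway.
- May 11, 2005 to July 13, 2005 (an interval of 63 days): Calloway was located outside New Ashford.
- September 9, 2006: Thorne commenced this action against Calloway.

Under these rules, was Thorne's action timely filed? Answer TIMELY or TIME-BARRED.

TIME-BARRED

The limitation period began to run on May 12, 2003.
3 years from May 12, 2003 is May 12, 2006.
The period was tolled for 63 days by the defendant's absence from the jurisdiction (May 11, 2005 to July 13, 2005), pushing the deadline to July 14, 2006.
Nothing else in the chronology tolls or restarts the period.
The September 9, 2006 filing falls after the July 14, 2006 deadline; the claim is time-barred.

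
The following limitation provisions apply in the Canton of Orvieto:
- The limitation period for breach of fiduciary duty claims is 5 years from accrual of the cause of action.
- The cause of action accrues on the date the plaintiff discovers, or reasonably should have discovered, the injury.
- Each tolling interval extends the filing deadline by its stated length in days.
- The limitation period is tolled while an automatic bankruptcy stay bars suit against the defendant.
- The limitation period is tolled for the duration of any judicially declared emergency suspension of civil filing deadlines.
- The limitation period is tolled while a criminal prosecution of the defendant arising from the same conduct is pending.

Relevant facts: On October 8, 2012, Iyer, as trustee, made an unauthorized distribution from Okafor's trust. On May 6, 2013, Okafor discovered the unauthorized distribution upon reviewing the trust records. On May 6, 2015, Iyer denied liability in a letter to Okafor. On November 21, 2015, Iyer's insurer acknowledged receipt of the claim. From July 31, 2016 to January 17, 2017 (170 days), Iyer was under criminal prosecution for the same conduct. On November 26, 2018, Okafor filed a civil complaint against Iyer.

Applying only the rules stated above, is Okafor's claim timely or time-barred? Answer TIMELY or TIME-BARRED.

TIME-BARRED

The claim did not accrue until Okafor discovered the injury on May 6, 2013; the October 8, 2012 act date does not start the clock under the stated rule.
5 years from May 6, 2013 is May 6, 2018.
Because the pending criminal prosecution ran from July 31, 2016 to January 17, 2017, the deadline is extended by 170 days to October 23, 2018.
None of the other events listed affects the running of the period under the stated rules.
Okafor filed on November 26, 2018, after the October 23, 2018 deadline, so the action is time-barred.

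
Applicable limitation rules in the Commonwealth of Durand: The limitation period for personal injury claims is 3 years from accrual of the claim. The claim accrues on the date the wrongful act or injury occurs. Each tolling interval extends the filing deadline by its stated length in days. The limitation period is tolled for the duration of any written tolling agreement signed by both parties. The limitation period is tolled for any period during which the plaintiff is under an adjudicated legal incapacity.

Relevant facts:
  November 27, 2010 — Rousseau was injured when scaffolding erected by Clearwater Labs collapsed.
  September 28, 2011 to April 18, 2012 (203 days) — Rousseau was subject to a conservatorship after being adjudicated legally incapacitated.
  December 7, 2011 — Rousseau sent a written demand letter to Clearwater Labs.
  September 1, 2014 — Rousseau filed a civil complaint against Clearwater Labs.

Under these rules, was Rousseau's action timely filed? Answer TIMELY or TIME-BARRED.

The claim accrued on November 27, 2010, the date of the act.
Adding the 3 years base period to November 27, 2010 gives a deadline of November 27, 2013, before any tolling.
Because the plaintiff's legal incapacity ran from September 28, 2011 to April 18, 2012, the deadline is extended by 203 days to June 18, 2014.
None of the other events listed affects the running of the period under the stated rules.
The September 1, 2014 filing falls after the June 18, 2014 deadline; the claim is time-barred.

TIME-BARRED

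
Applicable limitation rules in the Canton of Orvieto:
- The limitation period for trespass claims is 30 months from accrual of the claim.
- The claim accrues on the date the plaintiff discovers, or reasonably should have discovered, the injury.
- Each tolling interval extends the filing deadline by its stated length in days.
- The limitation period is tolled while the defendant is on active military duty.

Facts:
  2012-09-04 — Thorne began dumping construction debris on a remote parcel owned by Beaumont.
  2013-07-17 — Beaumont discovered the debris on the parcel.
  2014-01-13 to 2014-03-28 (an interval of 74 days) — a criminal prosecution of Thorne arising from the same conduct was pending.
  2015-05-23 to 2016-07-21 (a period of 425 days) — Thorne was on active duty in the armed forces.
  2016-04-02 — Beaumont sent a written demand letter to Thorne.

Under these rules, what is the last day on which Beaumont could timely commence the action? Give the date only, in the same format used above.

2017-03-17

Under the discovery rule, the claim accrued on 2013-07-17, when Beaumont discovered the injury — not on the 2012-09-04 date of the underlying act.
The untolled deadline — 30 months after 2013-07-17 — is 2016-01-17.
The period was tolled for 425 days by the defendant's active military service (2015-05-23 to 2016-07-21), pushing the deadline to 2017-03-17.
No stated provision tolls the period for a criminal prosecution, so the interval from 2014-01-13 to 2014-03-28 has no effect on the deadline.
Nothing else in the chronology tolls or restarts the period.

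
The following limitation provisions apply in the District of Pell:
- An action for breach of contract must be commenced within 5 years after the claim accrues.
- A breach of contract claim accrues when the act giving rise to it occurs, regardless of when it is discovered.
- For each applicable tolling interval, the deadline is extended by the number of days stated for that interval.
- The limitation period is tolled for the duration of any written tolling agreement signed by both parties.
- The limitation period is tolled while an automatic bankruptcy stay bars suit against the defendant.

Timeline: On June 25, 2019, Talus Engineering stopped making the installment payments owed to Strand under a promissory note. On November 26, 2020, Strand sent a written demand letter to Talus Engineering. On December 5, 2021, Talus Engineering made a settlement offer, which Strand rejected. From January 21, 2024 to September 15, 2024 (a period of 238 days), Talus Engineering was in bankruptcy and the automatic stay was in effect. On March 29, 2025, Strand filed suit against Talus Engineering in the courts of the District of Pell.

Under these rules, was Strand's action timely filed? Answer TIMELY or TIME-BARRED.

TIME-BARRED

The limitation period began to run on June 25, 2019.
Adding the 5 years base period to June 25, 2019 gives a deadline of June 25, 2024, before any tolling.
The automatic bankruptcy stay from January 21, 2024 to September 15, 2024 tolled the period for 238 days, extending the deadline to February 18, 2025.
None of the other events listed affects the running of the period under the stated rules.
Filing on March 29, 2025 missed the February 18, 2025 deadline — the action is time-barred.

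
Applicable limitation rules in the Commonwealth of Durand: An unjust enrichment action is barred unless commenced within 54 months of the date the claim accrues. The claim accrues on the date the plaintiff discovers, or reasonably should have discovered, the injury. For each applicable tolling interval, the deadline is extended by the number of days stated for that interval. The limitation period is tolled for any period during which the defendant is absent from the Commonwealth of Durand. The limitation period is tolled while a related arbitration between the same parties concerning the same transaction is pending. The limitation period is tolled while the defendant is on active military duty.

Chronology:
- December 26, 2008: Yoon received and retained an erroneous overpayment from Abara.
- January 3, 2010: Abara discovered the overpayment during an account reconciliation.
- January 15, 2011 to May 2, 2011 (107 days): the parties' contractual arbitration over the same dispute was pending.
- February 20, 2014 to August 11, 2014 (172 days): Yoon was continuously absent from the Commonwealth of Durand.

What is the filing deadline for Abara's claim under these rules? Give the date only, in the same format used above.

The claim did not accrue until Abara discovered the injury on January 3, 2010; the December 26, 2008 act date does not start the clock under the stated rule.
Adding the 54 months base period to January 3, 2010 gives a deadline of July 3, 2014, before any tolling.
Because the pending related arbitration ran from January 15, 2011 to May 2, 2011, the deadline is extended by 107 days to October 18, 2014.
The period was tolled for 172 days by the defendant's absence from the jurisdiction (February 20, 2014 to August 11, 2014), pushing the deadline to April 8, 2015.

April 8, 2015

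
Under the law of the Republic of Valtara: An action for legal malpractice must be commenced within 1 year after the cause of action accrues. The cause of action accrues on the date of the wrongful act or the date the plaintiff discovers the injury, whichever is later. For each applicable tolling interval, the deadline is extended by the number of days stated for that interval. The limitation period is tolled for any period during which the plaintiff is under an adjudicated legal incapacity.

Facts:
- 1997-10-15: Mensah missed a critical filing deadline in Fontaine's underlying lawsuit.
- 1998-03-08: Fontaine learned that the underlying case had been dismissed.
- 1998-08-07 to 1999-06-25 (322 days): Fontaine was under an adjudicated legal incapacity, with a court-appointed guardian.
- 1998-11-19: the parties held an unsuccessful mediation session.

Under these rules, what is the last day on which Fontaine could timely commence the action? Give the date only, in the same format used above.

Taking the later of the act (1997-10-15) and discovery (1998-03-08), the claim accrued on 1998-03-08.
1 year from 1998-03-08 is 1999-03-08.
Because the plaintiff's legal incapacity ran from 1998-08-07 to 1999-06-25, the deadline is extended by 322 days to 2000-01-24.
The other events in the timeline have no effect on the limitation period under the stated rules.

2000-01-24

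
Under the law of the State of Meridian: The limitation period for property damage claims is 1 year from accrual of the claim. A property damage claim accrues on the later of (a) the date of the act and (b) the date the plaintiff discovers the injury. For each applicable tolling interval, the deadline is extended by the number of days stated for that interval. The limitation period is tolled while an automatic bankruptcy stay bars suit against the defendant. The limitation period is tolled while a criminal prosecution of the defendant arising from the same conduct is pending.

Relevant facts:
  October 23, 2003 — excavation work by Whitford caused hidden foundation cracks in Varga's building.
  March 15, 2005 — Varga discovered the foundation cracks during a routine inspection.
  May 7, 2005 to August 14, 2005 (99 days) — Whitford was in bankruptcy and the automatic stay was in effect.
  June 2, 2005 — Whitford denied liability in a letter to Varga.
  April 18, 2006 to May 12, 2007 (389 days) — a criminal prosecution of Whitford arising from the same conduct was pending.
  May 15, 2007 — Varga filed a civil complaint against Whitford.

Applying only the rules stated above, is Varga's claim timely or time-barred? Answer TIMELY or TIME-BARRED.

Because discovery on March 15, 2005 post-dates the October 23, 2003 act, accrual under the later-of rule falls on March 15, 2005.
Adding the 1 year base period to March 15, 2005 gives a deadline of March 15, 2006, before any tolling.
The period was tolled for 99 days by the automatic bankruptcy stay (May 7, 2005 to August 14, 2005), pushing the deadline to June 22, 2006.
The pending criminal prosecution from April 18, 2006 to May 12, 2007 tolled the period for 389 days, extending the deadline to July 16, 2007.
Nothing else in the chronology tolls or restarts the period.
The May 15, 2007 filing precedes the July 16, 2007 deadline; the claim is timely.

TIMELY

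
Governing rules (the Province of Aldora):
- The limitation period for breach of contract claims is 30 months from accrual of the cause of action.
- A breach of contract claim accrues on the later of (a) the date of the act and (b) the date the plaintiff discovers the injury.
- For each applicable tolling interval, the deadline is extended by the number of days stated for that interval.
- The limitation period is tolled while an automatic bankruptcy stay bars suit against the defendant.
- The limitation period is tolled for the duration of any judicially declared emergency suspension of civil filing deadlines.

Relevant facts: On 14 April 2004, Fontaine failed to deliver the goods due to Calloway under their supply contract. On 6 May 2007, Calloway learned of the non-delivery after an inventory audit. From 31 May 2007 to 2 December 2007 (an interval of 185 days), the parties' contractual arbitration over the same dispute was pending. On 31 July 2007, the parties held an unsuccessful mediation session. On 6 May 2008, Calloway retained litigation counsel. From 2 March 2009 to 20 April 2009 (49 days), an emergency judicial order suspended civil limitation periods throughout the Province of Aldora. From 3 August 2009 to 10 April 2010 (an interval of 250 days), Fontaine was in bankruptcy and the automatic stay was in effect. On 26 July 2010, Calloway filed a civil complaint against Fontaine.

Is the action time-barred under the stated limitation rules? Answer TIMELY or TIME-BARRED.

Taking the later of the act (14 April 2004) and discovery (6 May 2007), the claim accrued on 6 May 2007.
The untolled deadline — 30 months after 6 May 2007 — is 6 November 2009.
Because the emergency suspension of filing deadlines ran from 2 March 2009 to 20 April 2009, the deadline is extended by 49 days to 25 December 2009.
The automatic bankruptcy stay from 3 August 2009 to 10 April 2010 tolled the period for 250 days, extending the deadline to 1 September 2010.
Although a pending arbitration ran from 31 May 2007 to 2 December 2007, the stated rules do not make that a tolling event, so it is disregarded.
The other events in the timeline have no effect on the limitation period under the stated rules.
The 26 July 2010 filing precedes the 1 September 2010 deadline; the claim is timely.

TIMELY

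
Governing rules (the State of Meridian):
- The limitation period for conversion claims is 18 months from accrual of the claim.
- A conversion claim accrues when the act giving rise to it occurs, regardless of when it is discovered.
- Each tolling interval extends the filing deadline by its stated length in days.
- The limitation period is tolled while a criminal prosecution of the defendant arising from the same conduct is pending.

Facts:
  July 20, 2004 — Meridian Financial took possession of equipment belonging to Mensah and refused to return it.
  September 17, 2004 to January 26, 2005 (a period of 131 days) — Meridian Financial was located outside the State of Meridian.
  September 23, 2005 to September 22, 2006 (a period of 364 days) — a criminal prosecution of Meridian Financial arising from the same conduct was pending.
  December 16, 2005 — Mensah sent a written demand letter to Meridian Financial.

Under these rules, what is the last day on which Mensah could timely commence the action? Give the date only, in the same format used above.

January 19, 2007

The claim accrued on July 20, 2004, when the wrongful act occurred.
Adding the 18 months base period to July 20, 2004 gives a deadline of January 20, 2006, before any tolling.
Because the pending criminal prosecution ran from September 23, 2005 to September 22, 2006, the deadline is extended by 364 days to January 19, 2007.
The defendant's absence from the jurisdiction from September 17, 2004 to January 26, 2005 does not toll the period, because no stated rule makes the defendant's absence a tolling event.
Nothing else in the chronology tolls or restarts the period.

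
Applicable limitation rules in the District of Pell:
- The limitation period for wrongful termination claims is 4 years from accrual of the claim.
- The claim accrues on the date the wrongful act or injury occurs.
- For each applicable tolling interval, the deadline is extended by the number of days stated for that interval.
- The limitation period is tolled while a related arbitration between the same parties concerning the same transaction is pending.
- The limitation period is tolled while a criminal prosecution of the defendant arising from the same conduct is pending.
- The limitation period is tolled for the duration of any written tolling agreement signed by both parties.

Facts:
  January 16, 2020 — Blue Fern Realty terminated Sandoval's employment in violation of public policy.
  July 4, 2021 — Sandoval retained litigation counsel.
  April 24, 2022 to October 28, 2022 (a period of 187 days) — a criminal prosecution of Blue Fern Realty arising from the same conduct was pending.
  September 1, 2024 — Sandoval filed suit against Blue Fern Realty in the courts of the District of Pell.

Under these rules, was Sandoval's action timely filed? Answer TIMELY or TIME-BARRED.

The claim accrued on January 16, 2020, the date of the act.
Adding the 4 years base period to January 16, 2020 gives a deadline of January 16, 2024, before any tolling.
The pending criminal prosecution from April 24, 2022 to October 28, 2022 tolled the period for 187 days, extending the deadline to July 21, 2024.
Nothing else in the chronology tolls or restarts the period.
Filing on September 1, 2024 missed the July 21, 2024 deadline — the action is time-barred.

TIME-BARRED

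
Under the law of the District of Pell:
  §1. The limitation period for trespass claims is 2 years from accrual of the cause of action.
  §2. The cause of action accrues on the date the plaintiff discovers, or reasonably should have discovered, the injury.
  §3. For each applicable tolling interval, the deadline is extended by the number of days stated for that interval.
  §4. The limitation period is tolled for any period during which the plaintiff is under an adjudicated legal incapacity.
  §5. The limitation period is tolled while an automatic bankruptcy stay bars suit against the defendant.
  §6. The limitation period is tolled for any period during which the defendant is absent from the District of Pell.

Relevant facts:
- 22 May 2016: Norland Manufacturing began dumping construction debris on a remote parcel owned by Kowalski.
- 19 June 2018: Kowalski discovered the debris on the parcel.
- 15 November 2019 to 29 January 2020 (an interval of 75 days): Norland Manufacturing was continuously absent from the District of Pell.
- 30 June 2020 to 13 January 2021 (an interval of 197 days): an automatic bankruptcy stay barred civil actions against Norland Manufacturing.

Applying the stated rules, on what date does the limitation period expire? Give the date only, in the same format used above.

18 March 2021

Accrual is tied to discovery, so the period began on 19 June 2018 rather than on 22 May 2016 when the act occurred.
The untolled deadline — 2 years after 19 June 2018 — is 19 June 2020.
The period was tolled for 75 days by the defendant's absence from the jurisdiction (15 November 2019 to 29 January 2020), pushing the deadline to 2 September 2020.
Because the automatic bankruptcy stay ran from 30 June 2020 to 13 January 2021, the deadline is extended by 197 days to 18 March 2021.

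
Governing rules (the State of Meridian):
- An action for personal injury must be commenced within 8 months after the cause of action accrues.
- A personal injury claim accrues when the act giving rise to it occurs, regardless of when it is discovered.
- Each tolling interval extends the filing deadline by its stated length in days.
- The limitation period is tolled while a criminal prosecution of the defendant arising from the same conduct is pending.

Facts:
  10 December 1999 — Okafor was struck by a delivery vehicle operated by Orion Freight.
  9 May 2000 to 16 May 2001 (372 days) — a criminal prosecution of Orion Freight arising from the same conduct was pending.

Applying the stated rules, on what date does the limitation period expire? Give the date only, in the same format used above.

The limitation period began to run on 10 December 1999.
Adding the 8 months base period to 10 December 1999 gives a deadline of 10 August 2000, before any tolling.
Because the pending criminal prosecution ran from 9 May 2000 to 16 May 2001, the deadline is extended by 372 days to 17 August 2001.

17 August 2001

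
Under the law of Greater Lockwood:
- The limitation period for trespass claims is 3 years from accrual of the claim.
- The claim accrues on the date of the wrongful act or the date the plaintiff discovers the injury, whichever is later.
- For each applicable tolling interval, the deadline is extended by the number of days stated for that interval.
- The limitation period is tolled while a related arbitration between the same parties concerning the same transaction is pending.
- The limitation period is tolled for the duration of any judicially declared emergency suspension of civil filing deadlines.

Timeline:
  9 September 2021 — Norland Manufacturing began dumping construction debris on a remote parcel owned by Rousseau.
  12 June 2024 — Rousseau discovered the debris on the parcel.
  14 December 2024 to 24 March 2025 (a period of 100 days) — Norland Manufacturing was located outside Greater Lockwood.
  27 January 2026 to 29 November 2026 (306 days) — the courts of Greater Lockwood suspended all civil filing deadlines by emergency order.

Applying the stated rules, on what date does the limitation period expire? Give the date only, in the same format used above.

13 April 2028

Because discovery on 12 June 2024 post-dates the 9 September 2021 act, accrual under the later-of rule falls on 12 June 2024.
3 years from 12 June 2024 is 12 June 2027.
The emergency suspension of filing deadlines from 27 January 2026 to 29 November 2026 tolled the period for 306 days, extending the deadline to 13 April 2028.
Although the defendant's absence ran from 14 December 2024 to 24 March 2025, the stated rules do not make that a tolling event, so it is disregarded.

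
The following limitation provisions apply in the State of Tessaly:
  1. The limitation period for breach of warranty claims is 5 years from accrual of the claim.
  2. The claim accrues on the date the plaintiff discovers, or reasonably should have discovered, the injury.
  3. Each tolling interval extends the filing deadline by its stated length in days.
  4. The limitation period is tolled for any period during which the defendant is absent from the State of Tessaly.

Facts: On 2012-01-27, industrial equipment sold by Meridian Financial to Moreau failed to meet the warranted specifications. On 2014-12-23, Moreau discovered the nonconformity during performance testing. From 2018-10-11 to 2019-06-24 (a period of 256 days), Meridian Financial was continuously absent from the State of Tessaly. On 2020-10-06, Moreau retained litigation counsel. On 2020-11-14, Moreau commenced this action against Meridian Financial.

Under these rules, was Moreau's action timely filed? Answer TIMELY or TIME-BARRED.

TIME-BARRED

Accrual is tied to discovery, so the period began on 2014-12-23 rather than on 2012-01-27 when the act occurred.
5 years from 2014-12-23 is 2019-12-23.
Because the defendant's absence from the jurisdiction ran from 2018-10-11 to 2019-06-24, the deadline is extended by 256 days to 2020-09-04.
None of the other events listed affects the running of the period under the stated rules.
Filing on 2020-11-14 missed the 2020-09-04 deadline — the action is time-barred.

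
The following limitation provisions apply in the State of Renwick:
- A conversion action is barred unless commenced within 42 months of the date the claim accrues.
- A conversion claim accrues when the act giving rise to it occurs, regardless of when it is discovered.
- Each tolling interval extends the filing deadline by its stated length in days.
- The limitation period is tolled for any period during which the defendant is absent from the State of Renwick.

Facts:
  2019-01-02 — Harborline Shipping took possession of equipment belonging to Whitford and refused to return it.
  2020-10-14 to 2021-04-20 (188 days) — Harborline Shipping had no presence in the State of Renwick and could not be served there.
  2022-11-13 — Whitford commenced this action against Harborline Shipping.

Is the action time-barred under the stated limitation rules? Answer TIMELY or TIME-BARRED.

TIMELY

The claim accrued on 2019-01-02, the date of the act.
Adding the 42 months base period to 2019-01-02 gives a deadline of 2022-07-02, before any tolling.
The defendant's absence from the jurisdiction from 2020-10-14 to 2021-04-20 tolled the period for 188 days, extending the deadline to 2023-01-06.
The 2022-11-13 filing precedes the 2023-01-06 deadline; the claim is timely.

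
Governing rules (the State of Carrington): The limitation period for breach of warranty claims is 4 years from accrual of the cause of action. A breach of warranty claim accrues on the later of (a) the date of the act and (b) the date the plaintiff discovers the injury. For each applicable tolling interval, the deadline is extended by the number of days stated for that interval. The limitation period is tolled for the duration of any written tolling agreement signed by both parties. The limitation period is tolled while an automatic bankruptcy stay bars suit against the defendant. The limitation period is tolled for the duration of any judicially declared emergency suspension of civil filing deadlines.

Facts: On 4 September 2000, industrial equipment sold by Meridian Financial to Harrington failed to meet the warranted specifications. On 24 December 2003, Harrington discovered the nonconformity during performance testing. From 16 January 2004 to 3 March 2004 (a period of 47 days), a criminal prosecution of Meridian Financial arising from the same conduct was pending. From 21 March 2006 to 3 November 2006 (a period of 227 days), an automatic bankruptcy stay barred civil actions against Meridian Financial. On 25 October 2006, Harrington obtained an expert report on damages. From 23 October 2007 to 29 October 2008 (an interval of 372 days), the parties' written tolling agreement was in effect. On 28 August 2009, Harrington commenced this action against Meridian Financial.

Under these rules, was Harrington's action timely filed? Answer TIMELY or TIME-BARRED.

TIME-BARRED

Taking the later of the act (4 September 2000) and discovery (24 December 2003), the claim accrued on 24 December 2003.
The untolled deadline — 4 years after 24 December 2003 — is 24 December 2007.
The period was tolled for 227 days by the automatic bankruptcy stay (21 March 2006 to 3 November 2006), pushing the deadline to 7 August 2008.
The period was tolled for 372 days by the written tolling agreement (23 October 2007 to 29 October 2008), pushing the deadline to 14 August 2009.
The pending criminal prosecution from 16 January 2004 to 3 March 2004 does not toll the period, because no stated rule makes a criminal prosecution a tolling event.
The other events in the timeline have no effect on the limitation period under the stated rules.
Harrington filed on 28 August 2009, after the 14 August 2009 deadline, so the action is time-barred.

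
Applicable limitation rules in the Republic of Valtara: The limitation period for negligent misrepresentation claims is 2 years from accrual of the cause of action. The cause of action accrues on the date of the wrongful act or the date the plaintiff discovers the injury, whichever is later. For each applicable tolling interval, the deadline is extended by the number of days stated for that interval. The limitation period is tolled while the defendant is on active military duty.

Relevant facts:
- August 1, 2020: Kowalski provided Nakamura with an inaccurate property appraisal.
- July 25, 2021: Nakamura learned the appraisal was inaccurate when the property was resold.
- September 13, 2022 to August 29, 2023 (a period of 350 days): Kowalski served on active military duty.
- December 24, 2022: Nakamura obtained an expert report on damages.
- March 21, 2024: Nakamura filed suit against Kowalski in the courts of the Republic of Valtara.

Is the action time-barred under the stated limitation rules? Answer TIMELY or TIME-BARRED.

Because discovery on July 25, 2021 post-dates the August 1, 2020 act, accrual under the later-of rule falls on July 25, 2021.
Adding the 2 years base period to July 25, 2021 gives a deadline of July 25, 2023, before any tolling.
The defendant's active military service from September 13, 2022 to August 29, 2023 tolled the period for 350 days, extending the deadline to July 9, 2024.
None of the other events listed affects the running of the period under the stated rules.
The March 21, 2024 filing precedes the July 9, 2024 deadline; the claim is timely.

TIMELY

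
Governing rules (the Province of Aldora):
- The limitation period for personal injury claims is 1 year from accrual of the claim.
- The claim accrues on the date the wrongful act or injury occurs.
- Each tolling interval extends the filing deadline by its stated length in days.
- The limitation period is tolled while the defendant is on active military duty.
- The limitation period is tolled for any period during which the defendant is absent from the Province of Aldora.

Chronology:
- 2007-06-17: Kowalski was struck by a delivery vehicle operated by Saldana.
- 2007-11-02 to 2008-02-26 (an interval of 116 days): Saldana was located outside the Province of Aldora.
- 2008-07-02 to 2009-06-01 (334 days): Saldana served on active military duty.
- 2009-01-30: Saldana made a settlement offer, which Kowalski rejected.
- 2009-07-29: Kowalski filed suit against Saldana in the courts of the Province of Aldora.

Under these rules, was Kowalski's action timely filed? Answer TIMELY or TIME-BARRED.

The claim accrued on 2007-06-17, when the wrongful act occurred.
Adding the 1 year base period to 2007-06-17 gives a deadline of 2008-06-17, before any tolling.
The defendant's absence from the jurisdiction from 2007-11-02 to 2008-02-26 tolled the period for 116 days, extending the deadline to 2008-10-11.
Because the defendant's active military service ran from 2008-07-02 to 2009-06-01, the deadline is extended by 334 days to 2009-09-10.
Nothing else in the chronology tolls or restarts the period.
Filing on 2009-07-29 beat the 2009-09-10 deadline — the action is timely.

TIMELY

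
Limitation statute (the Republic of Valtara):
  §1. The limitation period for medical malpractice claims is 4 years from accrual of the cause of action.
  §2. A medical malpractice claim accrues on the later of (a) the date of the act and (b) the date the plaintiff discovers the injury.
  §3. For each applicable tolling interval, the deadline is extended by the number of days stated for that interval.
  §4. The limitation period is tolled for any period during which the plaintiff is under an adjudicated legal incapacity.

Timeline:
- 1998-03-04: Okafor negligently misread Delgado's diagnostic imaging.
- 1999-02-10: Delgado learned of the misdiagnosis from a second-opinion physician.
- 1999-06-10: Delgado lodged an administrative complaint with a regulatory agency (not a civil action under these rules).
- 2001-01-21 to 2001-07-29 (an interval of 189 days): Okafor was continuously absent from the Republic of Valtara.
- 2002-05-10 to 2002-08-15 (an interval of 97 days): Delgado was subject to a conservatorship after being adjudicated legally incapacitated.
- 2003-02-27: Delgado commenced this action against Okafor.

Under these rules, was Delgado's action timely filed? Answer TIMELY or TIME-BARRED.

TIMELY

Because discovery on 1999-02-10 post-dates the 1998-03-04 act, accrual under the later-of rule falls on 1999-02-10.
The untolled deadline — 4 years after 1999-02-10 — is 2003-02-10.
The plaintiff's legal incapacity from 2002-05-10 to 2002-08-15 tolled the period for 97 days, extending the deadline to 2003-05-18.
No stated provision tolls the period for the defendant's absence, so the interval from 2001-01-21 to 2001-07-29 has no effect on the deadline.
The other events in the timeline have no effect on the limitation period under the stated rules.
The 2003-02-27 filing precedes the 2003-05-18 deadline; the claim is timely.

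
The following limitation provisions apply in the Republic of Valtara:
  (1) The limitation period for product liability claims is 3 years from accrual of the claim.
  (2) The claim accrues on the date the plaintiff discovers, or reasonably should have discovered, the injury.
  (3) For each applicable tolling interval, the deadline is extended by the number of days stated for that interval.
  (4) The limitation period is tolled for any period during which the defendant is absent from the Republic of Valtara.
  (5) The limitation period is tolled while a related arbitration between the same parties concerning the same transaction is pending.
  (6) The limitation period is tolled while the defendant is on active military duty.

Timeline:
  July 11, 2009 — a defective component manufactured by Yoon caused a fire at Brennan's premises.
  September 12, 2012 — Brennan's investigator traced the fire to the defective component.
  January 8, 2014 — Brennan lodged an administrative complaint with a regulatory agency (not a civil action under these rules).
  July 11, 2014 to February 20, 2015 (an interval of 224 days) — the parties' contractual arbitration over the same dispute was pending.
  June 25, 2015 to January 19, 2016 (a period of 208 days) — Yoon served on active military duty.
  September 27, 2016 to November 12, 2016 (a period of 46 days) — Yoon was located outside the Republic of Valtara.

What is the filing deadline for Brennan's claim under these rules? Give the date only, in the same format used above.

Under the discovery rule, the claim accrued on September 12, 2012, when Brennan discovered the injury — not on the July 11, 2009 date of the underlying act.
The untolled deadline — 3 years after September 12, 2012 — is September 12, 2015.
The pending related arbitration from July 11, 2014 to February 20, 2015 tolled the period for 224 days, extending the deadline to April 23, 2016.
The defendant's active military service from June 25, 2015 to January 19, 2016 tolled the period for 208 days, extending the deadline to November 17, 2016.
Because the defendant's absence from the jurisdiction ran from September 27, 2016 to November 12, 2016, the deadline is extended by 46 days to January 2, 2017.
Nothing else in the chronology tolls or restarts the period.

January 2, 2017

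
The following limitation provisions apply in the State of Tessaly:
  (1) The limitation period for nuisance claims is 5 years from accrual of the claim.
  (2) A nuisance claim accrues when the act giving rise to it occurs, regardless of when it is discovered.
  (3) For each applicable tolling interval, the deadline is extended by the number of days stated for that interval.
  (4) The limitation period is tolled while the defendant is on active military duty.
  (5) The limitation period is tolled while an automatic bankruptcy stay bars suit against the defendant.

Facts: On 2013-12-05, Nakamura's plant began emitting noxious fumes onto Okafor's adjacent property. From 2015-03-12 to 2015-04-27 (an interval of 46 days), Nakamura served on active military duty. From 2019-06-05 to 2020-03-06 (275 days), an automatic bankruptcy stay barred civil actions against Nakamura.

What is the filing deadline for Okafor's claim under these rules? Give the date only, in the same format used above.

2019-01-20

The claim accrued on 2013-12-05, when the wrongful act occurred.
Adding the 5 years base period to 2013-12-05 gives a deadline of 2018-12-05, before any tolling.
The defendant's active military service from 2015-03-12 to 2015-04-27 tolled the period for 46 days, extending the deadline to 2019-01-20.
By the time the automatic bankruptcy stay began on 2019-06-05, the limitation period had already expired on 2019-01-20; that interval cannot revive it.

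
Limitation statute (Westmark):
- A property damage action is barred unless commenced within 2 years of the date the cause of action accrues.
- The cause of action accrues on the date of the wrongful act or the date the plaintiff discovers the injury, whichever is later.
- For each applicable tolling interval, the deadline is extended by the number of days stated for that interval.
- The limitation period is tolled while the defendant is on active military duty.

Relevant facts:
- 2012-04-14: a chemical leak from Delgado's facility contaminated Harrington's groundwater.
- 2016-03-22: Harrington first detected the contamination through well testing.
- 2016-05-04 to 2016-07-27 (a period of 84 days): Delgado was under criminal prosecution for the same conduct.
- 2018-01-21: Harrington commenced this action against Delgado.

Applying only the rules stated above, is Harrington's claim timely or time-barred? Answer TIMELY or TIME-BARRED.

TIMELY

The claim accrued on 2016-03-22 — the later of the 2012-04-14 act and the 2016-03-22 discovery.
The untolled deadline — 2 years after 2016-03-22 — is 2018-03-22.
No stated provision tolls the period for a criminal prosecution, so the interval from 2016-05-04 to 2016-07-27 has no effect on the deadline.
The 2018-01-21 filing precedes the 2018-03-22 deadline; the claim is timely.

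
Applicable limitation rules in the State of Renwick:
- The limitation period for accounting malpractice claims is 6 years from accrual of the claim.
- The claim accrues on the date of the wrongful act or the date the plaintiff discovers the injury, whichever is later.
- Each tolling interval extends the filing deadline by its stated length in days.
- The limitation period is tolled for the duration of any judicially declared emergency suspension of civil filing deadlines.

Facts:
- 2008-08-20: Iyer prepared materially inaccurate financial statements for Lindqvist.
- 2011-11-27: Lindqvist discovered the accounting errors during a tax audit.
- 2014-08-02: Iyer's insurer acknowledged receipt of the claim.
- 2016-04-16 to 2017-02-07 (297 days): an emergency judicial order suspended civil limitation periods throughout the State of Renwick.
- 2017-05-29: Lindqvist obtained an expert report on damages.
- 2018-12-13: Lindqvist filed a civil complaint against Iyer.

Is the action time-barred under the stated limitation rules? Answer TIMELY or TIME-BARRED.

TIME-BARRED

Taking the later of the act (2008-08-20) and discovery (2011-11-27), the claim accrued on 2011-11-27.
Adding the 6 years base period to 2011-11-27 gives a deadline of 2017-11-27, before any tolling.
The emergency suspension of filing deadlines from 2016-04-16 to 2017-02-07 tolled the period for 297 days, extending the deadline to 2018-09-20.
None of the other events listed affects the running of the period under the stated rules.
Lindqvist filed on 2018-12-13, after the 2018-09-20 deadline, so the action is time-barred.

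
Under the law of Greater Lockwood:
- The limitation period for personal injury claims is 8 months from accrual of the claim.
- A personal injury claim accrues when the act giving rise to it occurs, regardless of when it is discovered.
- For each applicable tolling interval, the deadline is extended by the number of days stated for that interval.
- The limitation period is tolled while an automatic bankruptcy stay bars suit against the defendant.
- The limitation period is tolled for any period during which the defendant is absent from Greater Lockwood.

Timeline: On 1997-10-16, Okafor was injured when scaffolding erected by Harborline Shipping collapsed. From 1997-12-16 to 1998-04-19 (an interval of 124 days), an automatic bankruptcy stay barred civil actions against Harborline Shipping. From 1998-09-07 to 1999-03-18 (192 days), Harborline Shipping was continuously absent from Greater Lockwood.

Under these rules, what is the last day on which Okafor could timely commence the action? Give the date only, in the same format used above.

1999-04-28

The claim accrued on 1997-10-16, when the wrongful act occurred.
The untolled deadline — 8 months after 1997-10-16 — is 1998-06-16.
Because the automatic bankruptcy stay ran from 1997-12-16 to 1998-04-19, the deadline is extended by 124 days to 1998-10-18.
Because the defendant's absence from the jurisdiction ran from 1998-09-07 to 1999-03-18, the deadline is extended by 192 days to 1999-04-28.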